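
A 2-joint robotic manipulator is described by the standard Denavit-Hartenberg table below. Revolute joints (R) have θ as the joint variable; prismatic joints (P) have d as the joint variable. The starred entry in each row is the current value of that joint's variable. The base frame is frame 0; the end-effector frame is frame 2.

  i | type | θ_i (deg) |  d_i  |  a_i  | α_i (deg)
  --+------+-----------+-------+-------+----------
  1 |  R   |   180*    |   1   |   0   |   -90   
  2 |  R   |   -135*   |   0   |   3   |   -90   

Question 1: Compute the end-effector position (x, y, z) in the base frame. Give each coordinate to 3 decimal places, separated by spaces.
after link 1: o_1 = (0.0000, 0.0000, 1.0000)
after link 2: o_2 = (2.1213, -0.0000, 3.1213)

2.121 -0.000 3.121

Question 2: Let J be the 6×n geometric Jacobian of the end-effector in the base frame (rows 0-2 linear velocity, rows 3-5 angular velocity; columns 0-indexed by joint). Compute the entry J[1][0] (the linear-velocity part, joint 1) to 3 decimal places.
axis z_0 = ẑ; lever o_n−o_0 = (2.1213,-0.0000,3.1213)
cross product → J_v[:, 0] = (0.0000,2.1213,-0.0000)
J_ω[:, 0] = z_0
entry J[1][0] = 2.1213

2.121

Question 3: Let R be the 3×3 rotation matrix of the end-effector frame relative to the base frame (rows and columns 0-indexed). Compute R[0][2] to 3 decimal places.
End-effector z-axis (col 2 of R) = (-0.7071,0.0000,0.7071)
R[0][2] = -0.7071

-0.707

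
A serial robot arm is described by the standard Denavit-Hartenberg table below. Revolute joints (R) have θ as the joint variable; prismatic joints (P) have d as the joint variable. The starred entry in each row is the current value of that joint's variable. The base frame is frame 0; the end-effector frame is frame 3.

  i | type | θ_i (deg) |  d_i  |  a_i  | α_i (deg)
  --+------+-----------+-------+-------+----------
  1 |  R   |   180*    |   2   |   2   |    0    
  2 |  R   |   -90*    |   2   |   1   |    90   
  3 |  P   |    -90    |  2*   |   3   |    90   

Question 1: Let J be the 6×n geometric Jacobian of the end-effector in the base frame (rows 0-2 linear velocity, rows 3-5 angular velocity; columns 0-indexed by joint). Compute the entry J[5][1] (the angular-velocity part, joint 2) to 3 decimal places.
axis z_1 = (0.0000,0.0000,1.0000); lever o_n−o_1 = (2.0000,1.0000,-1.0000)
cross product → J_v[:, 1] = (-1.0000,2.0000,0.0000)
J_ω[:, 1] = z_1
entry J[5][1] = 1.0000

1.000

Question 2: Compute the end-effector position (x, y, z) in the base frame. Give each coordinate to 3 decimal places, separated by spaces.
after link 1: o_1 = (-2.0000, 0.0000, 2.0000)
after link 2: o_2 = (-2.0000, 1.0000, 4.0000)
after link 3: o_3 = (0.0000, 1.0000, 1.0000)

0.000 1.000 1.000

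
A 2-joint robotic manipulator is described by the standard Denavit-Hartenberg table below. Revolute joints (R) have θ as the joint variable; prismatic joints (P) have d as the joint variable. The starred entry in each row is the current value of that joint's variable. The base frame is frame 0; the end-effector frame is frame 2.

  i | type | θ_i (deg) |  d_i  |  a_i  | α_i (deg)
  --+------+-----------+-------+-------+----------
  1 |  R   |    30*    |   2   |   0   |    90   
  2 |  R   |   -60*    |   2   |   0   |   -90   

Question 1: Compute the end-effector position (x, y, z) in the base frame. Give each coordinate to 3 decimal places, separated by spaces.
after link 1: o_1 = (0.0000, 0.0000, 2.0000)
after link 2: o_2 = (1.0000, -1.7321, 2.0000)

1.000 -1.732 2.000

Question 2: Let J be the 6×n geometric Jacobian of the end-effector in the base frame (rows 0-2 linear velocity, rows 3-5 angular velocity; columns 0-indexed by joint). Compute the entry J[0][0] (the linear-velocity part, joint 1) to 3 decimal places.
axis z_0 = ẑ; lever o_n−o_0 = (1.0000,-1.7321,2.0000)
cross product → J_v[:, 0] = (1.7321,1.0000,-0.0000)
J_ω[:, 0] = z_0
entry J[0][0] = 1.7321

1.732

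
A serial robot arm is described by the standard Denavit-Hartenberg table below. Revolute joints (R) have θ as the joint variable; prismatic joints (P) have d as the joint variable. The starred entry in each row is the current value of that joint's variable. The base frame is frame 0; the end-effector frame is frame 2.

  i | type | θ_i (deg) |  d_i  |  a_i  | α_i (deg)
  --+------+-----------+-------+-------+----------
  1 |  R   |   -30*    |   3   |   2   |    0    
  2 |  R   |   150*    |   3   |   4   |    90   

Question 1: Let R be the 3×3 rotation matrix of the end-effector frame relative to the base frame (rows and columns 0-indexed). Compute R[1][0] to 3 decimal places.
0.866

End-effector x-axis (col 0 of R) = (-0.5000,0.8660,0.0000)
R[1][0] = 0.8660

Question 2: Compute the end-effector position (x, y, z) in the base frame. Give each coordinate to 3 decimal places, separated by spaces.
-0.268 2.464 6.000

after link 1: o_1 = (1.7321, -1.0000, 3.0000)
after link 2: o_2 = (-0.2679, 2.4641, 6.0000)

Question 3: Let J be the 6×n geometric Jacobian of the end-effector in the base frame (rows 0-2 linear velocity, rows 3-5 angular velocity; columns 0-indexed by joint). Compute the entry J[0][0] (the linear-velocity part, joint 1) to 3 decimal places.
axis z_0 = ẑ; lever o_n−o_0 = (-0.2679,2.4641,6.0000)
cross product → J_v[:, 0] = (-2.4641,-0.2679,0.0000)
J_ω[:, 0] = z_0
entry J[0][0] = -2.4641

-2.464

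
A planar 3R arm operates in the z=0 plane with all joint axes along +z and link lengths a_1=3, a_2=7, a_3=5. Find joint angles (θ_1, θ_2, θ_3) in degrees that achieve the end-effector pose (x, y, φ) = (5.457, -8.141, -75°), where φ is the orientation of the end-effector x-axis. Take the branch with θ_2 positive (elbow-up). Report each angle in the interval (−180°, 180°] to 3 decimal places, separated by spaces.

-150.016 135.013 -59.997

wrist centre = target − a_3·(cos φ, sin φ) = (4.1629, -3.3114)
cos θ_2 = (28.2950−3²−7²)/(2·3·7) = -0.7073; θ_2 = 135.0127° (elbow-up)
β = atan2(-3.3114,4.1629) = -38.5004°; ψ = atan2(4.9487,-1.9508) = 111.5152°
θ_1 = β − ψ = -150.0156°
θ_3 = φ − θ_1 − θ_2 = -59.9971° (wrapped to (-180°,180°])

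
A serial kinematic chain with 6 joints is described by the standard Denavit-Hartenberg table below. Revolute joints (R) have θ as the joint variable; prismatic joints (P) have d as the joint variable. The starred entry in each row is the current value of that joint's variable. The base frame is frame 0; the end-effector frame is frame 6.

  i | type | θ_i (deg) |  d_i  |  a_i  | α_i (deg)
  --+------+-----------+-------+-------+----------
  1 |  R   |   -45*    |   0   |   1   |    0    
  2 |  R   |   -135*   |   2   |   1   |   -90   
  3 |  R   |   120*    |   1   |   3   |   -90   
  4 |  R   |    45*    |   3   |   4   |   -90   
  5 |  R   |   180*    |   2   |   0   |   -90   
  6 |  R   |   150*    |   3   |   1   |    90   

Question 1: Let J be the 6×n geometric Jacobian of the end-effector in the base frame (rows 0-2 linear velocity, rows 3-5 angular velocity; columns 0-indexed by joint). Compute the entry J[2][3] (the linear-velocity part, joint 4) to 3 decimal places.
axis z_3 = (0.8660,0.0000,0.5000); lever o_n−o_3 = (6.3862,4.5015,0.9387)
cross product → J_v[:, 3] = (-2.2507,2.3801,3.8984)
J_ω[:, 3] = z_3
entry J[2][3] = 3.8984

3.898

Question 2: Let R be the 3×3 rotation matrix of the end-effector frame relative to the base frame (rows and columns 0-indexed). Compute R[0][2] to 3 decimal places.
0.129

End-effector z-axis (col 2 of R) = (0.1294,-0.9659,-0.2241)
R[0][2] = 0.1294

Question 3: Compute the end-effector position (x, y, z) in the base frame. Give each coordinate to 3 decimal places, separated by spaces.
7.593 2.794 0.341

after link 1: o_1 = (0.7071, -0.7071, 0.0000)
after link 2: o_2 = (-0.2929, -0.7071, 2.0000)
after link 3: o_3 = (1.2071, -1.7071, -0.5981)
after link 4: o_4 = (5.2194, 1.1213, -1.5476)
after link 5: o_5 = (4.5123, 2.5355, -0.3228)
after link 6: o_6 = (7.5933, 2.7944, 0.3407)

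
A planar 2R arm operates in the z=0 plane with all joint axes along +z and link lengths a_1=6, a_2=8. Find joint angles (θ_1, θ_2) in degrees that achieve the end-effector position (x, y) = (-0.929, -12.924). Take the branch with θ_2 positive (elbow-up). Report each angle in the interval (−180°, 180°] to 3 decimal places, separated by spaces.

cos θ_2 = (167.8928−6²−8²)/(2·6·8) = 0.7072; θ_2 = 44.9911° (elbow-up)
β = atan2(-12.9240,-0.9290) = -94.1115°; ψ = atan2(5.6560,11.6577) = 25.8812°
θ_1 = β − ψ = -119.9927°

-119.993 44.991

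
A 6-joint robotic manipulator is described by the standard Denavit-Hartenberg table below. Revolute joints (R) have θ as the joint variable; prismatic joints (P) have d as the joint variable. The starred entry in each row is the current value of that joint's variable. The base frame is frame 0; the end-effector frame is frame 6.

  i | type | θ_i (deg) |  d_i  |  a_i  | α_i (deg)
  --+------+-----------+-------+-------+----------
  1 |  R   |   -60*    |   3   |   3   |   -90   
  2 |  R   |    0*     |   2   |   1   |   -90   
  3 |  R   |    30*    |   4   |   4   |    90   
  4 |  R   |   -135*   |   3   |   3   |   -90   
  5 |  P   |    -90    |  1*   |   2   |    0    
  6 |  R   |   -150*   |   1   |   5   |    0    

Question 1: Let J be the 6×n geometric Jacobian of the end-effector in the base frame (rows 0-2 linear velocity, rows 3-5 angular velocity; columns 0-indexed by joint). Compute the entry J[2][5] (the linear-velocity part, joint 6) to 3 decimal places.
-3.062

axis z_5 = (0.0000,-0.7071,0.7071); lever o_n−o_5 = (-4.3301,-2.4749,-1.0607)
cross product → J_v[:, 5] = (2.5000,-3.0619,-3.0619)
J_ω[:, 5] = z_5
entry J[2][5] = -3.0619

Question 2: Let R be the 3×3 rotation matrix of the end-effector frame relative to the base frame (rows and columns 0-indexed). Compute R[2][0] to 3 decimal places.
End-effector x-axis (col 0 of R) = (-0.8660,-0.3536,-0.3536)
R[2][0] = -0.3536

-0.354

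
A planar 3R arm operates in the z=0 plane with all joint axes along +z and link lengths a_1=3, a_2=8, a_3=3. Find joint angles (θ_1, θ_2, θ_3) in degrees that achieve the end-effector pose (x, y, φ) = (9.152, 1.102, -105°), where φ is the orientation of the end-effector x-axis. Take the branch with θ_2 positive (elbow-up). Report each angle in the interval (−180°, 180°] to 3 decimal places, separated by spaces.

0.004 29.992 -134.996

wrist centre = target − a_3·(cos φ, sin φ) = (9.9285, 3.9998)
cos θ_2 = (114.5725−3²−8²)/(2·3·8) = 0.8661; θ_2 = 29.9922° (elbow-up)
β = atan2(3.9998,9.9285) = 21.9425°; ψ = atan2(3.9991,9.9287) = 21.9384°
θ_1 = β − ψ = 0.0042°
θ_3 = φ − θ_1 − θ_2 = -134.9964° (wrapped to (-180°,180°])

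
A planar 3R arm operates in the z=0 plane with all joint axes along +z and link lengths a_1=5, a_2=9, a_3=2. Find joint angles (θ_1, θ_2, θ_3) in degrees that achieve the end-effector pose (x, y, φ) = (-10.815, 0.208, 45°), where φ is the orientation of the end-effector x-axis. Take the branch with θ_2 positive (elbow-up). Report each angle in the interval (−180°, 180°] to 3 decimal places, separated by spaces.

wrist centre = target − a_3·(cos φ, sin φ) = (-12.2292, -1.2062)
cos θ_2 = (151.0086−5²−9²)/(2·5·9) = 0.5001; θ_2 = 59.9937° (elbow-up)
β = atan2(-1.2062,-12.2292) = -174.3669°; ψ = atan2(7.7937,9.5009) = 39.3627°
θ_1 = β − ψ = -213.7296°
θ_3 = φ − θ_1 − θ_2 = -161.2641° (wrapped to (-180°,180°])

146.270 59.994 -161.264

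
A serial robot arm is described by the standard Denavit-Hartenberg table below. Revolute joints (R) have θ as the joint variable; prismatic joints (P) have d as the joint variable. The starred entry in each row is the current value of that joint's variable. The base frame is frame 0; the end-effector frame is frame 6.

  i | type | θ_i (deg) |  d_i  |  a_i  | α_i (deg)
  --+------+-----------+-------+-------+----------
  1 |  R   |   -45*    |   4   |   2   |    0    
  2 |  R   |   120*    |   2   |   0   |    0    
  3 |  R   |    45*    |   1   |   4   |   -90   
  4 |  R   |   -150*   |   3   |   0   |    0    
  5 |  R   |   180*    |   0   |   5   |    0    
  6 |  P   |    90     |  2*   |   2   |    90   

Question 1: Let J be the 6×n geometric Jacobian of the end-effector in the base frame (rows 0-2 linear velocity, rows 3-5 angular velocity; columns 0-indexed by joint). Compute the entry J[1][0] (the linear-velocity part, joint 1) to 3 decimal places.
-6.581

axis z_0 = ẑ; lever o_n−o_0 = (-6.5810,2.4339,2.7679)
cross product → J_v[:, 0] = (-2.4339,-6.5810,0.0000)
J_ω[:, 0] = z_0
entry J[1][0] = -6.5810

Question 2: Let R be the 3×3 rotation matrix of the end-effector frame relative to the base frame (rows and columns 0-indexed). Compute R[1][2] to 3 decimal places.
End-effector z-axis (col 2 of R) = (-0.4330,0.7500,-0.5000)
R[1][2] = 0.7500

0.750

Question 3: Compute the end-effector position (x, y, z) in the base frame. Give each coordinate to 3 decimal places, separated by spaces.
-6.581 2.434 2.768

after link 1: o_1 = (1.4142, -1.4142, 4.0000)
after link 2: o_2 = (1.4142, -1.4142, 6.0000)
after link 3: o_3 = (-0.5858, 2.0499, 7.0000)
after link 4: o_4 = (-3.1839, 0.5499, 7.0000)
after link 5: o_5 = (-5.3489, 4.2999, 4.5000)
after link 6: o_6 = (-6.5810, 2.4339, 2.7679)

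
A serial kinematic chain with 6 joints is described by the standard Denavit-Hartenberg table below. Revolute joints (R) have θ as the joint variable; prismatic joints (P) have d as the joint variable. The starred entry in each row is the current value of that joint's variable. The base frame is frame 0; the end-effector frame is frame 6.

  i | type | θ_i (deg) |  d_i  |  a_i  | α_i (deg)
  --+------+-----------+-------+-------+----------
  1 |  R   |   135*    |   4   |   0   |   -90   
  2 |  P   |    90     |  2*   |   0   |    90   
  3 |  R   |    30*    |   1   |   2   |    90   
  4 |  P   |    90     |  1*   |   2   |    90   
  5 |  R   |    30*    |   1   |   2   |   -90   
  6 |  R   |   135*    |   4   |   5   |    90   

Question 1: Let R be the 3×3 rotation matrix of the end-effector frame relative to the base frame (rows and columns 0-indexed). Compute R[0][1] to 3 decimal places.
0.884

End-effector y-axis (col 1 of R) = (0.8839,0.1768,-0.4330)
R[0][1] = 0.8839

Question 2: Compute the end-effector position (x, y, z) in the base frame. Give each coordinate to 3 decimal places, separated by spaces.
after link 1: o_1 = (0.0000, 0.0000, 4.0000)
after link 2: o_2 = (-1.4142, -1.4142, 4.0000)
after link 3: o_3 = (-2.8284, -1.4142, 2.2679)
after link 4: o_4 = (-3.6303, 0.6124, 1.7679)
after link 5: o_5 = (-4.5962, 2.0959, 0.4019)
after link 6: o_6 = (1.2719, 0.8054, 2.6156)

1.272 0.805 2.616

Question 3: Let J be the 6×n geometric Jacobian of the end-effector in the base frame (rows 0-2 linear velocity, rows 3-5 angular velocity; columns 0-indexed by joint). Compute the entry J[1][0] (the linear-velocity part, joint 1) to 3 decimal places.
axis z_0 = ẑ; lever o_n−o_0 = (1.2719,0.8054,2.6156)
cross product → J_v[:, 0] = (-0.8054,1.2719,0.0000)
J_ω[:, 0] = z_0
entry J[1][0] = 1.2719

1.272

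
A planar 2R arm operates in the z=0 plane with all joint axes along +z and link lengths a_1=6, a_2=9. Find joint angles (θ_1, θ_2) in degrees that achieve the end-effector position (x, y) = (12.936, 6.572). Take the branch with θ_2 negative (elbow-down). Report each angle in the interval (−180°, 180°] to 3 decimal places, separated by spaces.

45.000 -29.999

cos θ_2 = (210.5313−6²−9²)/(2·6·9) = 0.8660; θ_2 = -29.9994° (elbow-down)
β = atan2(6.5720,12.9360) = 26.9324°; ψ = atan2(-4.4999,13.7943) = -18.0672°
θ_1 = β − ψ = 44.9996°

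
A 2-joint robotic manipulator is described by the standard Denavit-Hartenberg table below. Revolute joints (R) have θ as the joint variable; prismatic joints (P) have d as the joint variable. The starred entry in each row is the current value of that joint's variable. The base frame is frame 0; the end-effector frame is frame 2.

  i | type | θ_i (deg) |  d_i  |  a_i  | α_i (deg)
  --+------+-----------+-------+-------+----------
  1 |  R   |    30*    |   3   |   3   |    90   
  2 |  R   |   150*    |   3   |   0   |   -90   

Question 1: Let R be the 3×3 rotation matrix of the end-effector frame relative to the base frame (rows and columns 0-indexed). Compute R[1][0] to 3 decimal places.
End-effector x-axis (col 0 of R) = (-0.7500,-0.4330,0.5000)
R[1][0] = -0.4330

-0.433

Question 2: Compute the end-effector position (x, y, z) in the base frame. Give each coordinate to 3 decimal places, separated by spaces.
after link 1: o_1 = (2.5981, 1.5000, 3.0000)
after link 2: o_2 = (4.0981, -1.0981, 3.0000)

4.098 -1.098 3.000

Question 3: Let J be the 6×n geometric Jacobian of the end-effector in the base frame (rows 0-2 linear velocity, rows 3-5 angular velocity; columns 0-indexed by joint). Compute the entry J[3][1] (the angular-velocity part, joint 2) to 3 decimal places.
axis z_1 = (0.5000,-0.8660,0.0000); lever o_n−o_1 = (1.5000,-2.5981,0.0000)
cross product → J_v[:, 1] = (0.0000,0.0000,0.0000)
J_ω[:, 1] = z_1
entry J[3][1] = 0.5000

0.500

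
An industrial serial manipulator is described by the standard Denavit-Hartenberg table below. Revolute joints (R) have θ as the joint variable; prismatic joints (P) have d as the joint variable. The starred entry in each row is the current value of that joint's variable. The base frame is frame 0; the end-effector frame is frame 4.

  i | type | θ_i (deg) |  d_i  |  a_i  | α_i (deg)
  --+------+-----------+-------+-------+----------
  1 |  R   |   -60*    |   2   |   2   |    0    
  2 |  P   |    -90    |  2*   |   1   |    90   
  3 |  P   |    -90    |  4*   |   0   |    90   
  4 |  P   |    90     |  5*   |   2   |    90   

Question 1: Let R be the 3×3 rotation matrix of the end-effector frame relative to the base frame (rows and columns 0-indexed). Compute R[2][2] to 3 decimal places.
End-effector z-axis (col 2 of R) = (-0.0000,0.0000,-1.0000)
R[2][2] = -1.0000

-1.000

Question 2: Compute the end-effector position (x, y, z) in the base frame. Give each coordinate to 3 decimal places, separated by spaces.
after link 1: o_1 = (1.0000, -1.7321, 2.0000)
after link 2: o_2 = (0.1340, -2.2321, 4.0000)
after link 3: o_3 = (-1.8660, 1.2321, 4.0000)
after link 4: o_4 = (1.4641, 5.4641, 4.0000)

1.464 5.464 4.000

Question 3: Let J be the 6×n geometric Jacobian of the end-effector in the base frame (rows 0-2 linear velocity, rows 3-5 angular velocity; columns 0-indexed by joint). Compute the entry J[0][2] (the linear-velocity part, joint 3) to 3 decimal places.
-0.500

prismatic axis z_2 = (-0.5000,0.8660,0.0000)
J_v[:, 2] = z_2; J_ω[:, 2] = (0,0,0)
entry J[0][2] = -0.5000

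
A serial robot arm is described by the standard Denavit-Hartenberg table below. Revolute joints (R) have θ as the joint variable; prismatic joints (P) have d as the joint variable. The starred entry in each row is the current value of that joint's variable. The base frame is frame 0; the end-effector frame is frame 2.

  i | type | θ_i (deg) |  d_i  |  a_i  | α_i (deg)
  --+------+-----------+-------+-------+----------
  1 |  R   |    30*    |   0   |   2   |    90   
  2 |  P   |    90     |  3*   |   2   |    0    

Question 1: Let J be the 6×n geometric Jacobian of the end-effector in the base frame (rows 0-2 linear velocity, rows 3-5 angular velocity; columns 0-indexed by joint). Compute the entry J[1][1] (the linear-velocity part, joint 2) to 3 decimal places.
-0.866

prismatic axis z_1 = (0.5000,-0.8660,0.0000)
J_v[:, 1] = z_1; J_ω[:, 1] = (0,0,0)
entry J[1][1] = -0.8660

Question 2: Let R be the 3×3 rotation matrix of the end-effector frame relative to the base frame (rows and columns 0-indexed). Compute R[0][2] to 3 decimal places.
0.500

End-effector z-axis (col 2 of R) = (0.5000,-0.8660,0.0000)
R[0][2] = 0.5000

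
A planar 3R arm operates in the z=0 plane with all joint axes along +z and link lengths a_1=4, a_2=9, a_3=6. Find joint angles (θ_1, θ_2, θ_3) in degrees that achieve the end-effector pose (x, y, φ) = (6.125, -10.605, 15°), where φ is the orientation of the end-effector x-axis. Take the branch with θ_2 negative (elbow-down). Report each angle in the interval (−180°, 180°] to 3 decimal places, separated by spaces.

-56.905 -44.987 116.892

wrist centre = target − a_3·(cos φ, sin φ) = (0.3294, -12.1579)
cos θ_2 = (147.9234−4²−9²)/(2·4·9) = 0.7073; θ_2 = -44.9868° (elbow-down)
β = atan2(-12.1579,0.3294) = -88.4478°; ψ = atan2(-6.3625,10.3654) = -31.5424°
θ_1 = β − ψ = -56.9054°
θ_3 = φ − θ_1 − θ_2 = 116.8922° (wrapped to (-180°,180°])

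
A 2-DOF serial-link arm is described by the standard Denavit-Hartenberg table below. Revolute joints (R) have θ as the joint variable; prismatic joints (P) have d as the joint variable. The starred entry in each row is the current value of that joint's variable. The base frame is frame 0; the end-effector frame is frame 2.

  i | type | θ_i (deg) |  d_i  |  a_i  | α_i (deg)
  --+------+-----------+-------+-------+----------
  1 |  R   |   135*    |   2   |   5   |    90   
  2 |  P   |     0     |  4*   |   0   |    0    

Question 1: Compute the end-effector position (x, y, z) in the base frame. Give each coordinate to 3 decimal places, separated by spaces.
after link 1: o_1 = (-3.5355, 3.5355, 2.0000)
after link 2: o_2 = (-0.7071, 6.3640, 2.0000)

-0.707 6.364 2.000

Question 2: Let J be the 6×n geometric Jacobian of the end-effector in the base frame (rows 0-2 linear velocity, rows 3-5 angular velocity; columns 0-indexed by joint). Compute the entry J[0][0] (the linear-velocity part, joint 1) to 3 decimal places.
axis z_0 = ẑ; lever o_n−o_0 = (-0.7071,6.3640,2.0000)
cross product → J_v[:, 0] = (-6.3640,-0.7071,0.0000)
J_ω[:, 0] = z_0
entry J[0][0] = -6.3640

-6.364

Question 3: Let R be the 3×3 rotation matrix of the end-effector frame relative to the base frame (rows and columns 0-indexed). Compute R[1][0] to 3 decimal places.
0.707

End-effector x-axis (col 0 of R) = (-0.7071,0.7071,0.0000)
R[1][0] = 0.7071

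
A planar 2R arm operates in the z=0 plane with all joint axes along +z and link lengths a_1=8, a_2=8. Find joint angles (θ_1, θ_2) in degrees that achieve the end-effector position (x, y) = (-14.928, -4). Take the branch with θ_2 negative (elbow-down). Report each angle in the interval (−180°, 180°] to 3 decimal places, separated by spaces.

-149.997 -30.005

cos θ_2 = (238.8452−8²−8²)/(2·8·8) = 0.8660; θ_2 = -30.0054° (elbow-down)
β = atan2(-4.0000,-14.9280) = -164.9998°; ψ = atan2(-4.0007,14.9278) = -15.0027°
θ_1 = β − ψ = -149.9971°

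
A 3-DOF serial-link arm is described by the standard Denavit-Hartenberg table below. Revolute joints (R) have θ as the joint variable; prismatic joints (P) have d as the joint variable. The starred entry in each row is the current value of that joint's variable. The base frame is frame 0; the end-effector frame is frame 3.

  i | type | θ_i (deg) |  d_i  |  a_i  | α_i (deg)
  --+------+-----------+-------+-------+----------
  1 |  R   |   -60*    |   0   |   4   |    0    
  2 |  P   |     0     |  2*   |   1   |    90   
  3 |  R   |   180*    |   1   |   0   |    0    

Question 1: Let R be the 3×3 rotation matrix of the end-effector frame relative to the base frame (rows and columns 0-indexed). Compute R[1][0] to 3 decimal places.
End-effector x-axis (col 0 of R) = (-0.5000,0.8660,0.0000)
R[1][0] = 0.8660

0.866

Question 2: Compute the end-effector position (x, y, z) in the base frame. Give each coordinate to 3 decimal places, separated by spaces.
1.634 -4.830 2.000

after link 1: o_1 = (2.0000, -3.4641, 0.0000)
after link 2: o_2 = (2.5000, -4.3301, 2.0000)
after link 3: o_3 = (1.6340, -4.8301, 2.0000)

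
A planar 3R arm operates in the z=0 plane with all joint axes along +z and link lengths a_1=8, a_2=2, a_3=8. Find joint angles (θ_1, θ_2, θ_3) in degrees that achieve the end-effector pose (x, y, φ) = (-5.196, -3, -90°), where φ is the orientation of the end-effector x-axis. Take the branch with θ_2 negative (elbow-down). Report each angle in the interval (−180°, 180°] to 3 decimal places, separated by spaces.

149.999 -120.003 -119.996

wrist centre = target − a_3·(cos φ, sin φ) = (-5.1960, 5.0000)
cos θ_2 = (51.9984−8²−2²)/(2·8·2) = -0.5000; θ_2 = -120.0033° (elbow-down)
β = atan2(5.0000,-5.1960) = 136.1013°; ψ = atan2(-1.7320,6.9999) = -13.8976°
θ_1 = β − ψ = 149.9989°
θ_3 = φ − θ_1 − θ_2 = -119.9956° (wrapped to (-180°,180°])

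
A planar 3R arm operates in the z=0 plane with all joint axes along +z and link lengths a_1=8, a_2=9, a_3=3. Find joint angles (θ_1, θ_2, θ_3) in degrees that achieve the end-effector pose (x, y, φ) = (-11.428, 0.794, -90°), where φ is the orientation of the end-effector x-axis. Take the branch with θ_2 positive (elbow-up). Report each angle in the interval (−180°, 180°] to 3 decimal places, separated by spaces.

wrist centre = target − a_3·(cos φ, sin φ) = (-11.4280, 3.7940)
cos θ_2 = (144.9936−8²−9²)/(2·8·9) = -0.0000; θ_2 = 90.0025° (elbow-up)
β = atan2(3.7940,-11.4280) = 161.6343°; ψ = atan2(9.0000,7.9996) = 48.3679°
θ_1 = β − ψ = 113.2664°
θ_3 = φ − θ_1 − θ_2 = 66.7311° (wrapped to (-180°,180°])

113.266 90.003 66.731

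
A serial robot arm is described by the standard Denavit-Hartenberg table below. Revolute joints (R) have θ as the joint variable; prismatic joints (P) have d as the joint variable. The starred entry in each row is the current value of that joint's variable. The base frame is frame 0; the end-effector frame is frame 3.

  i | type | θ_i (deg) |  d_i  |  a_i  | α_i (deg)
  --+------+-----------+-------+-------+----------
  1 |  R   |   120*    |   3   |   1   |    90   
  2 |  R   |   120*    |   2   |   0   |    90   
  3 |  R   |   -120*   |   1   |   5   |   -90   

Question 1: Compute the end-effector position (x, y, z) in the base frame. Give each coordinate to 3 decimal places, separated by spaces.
-3.576 1.533 1.335

after link 1: o_1 = (-0.5000, 0.8660, 3.0000)
after link 2: o_2 = (1.2321, 1.8660, 3.0000)
after link 3: o_3 = (-3.5760, 1.5335, 1.3349)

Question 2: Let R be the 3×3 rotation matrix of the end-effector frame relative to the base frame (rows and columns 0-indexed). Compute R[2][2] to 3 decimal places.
0.750

End-effector z-axis (col 2 of R) = (-0.2165,-0.6250,0.7500)
R[2][2] = 0.7500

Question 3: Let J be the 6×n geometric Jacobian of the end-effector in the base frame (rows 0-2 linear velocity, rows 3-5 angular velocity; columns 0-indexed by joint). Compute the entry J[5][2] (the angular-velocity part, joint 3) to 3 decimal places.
0.500

axis z_2 = (-0.4330,0.7500,0.5000); lever o_n−o_2 = (-4.8080,-0.3325,-1.6651)
cross product → J_v[:, 2] = (-1.0825,-3.1250,3.7500)
J_ω[:, 2] = z_2
entry J[5][2] = 0.5000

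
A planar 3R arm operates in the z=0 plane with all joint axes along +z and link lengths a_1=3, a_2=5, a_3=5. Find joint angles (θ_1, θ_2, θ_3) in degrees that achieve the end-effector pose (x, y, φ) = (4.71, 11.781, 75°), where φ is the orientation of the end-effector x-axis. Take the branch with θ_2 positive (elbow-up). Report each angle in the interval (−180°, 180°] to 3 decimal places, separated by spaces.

45.020 29.965 0.015

wrist centre = target − a_3·(cos φ, sin φ) = (3.4159, 6.9514)
cos θ_2 = (59.9900−3²−5²)/(2·3·5) = 0.8663; θ_2 = 29.9648° (elbow-up)
β = atan2(6.9514,3.4159) = 63.8305°; ψ = atan2(2.4973,7.3317) = 18.8101°
θ_1 = β − ψ = 45.0204°
θ_3 = φ − θ_1 − θ_2 = 0.0148° (wrapped to (-180°,180°])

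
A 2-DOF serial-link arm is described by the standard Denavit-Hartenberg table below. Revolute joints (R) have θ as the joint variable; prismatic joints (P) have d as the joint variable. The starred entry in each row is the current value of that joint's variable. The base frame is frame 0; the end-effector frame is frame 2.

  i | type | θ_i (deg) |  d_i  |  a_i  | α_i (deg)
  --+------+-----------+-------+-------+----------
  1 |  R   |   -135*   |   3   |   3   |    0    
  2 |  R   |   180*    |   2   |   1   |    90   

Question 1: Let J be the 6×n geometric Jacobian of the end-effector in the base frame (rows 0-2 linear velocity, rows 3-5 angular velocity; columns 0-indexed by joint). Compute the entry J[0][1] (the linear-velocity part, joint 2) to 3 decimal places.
-0.707

axis z_1 = (0.0000,0.0000,1.0000); lever o_n−o_1 = (0.7071,0.7071,2.0000)
cross product → J_v[:, 1] = (-0.7071,0.7071,0.0000)
J_ω[:, 1] = z_1
entry J[0][1] = -0.7071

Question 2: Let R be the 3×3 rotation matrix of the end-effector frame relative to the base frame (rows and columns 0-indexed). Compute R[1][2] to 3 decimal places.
End-effector z-axis (col 2 of R) = (0.7071,-0.7071,0.0000)
R[1][2] = -0.7071

-0.707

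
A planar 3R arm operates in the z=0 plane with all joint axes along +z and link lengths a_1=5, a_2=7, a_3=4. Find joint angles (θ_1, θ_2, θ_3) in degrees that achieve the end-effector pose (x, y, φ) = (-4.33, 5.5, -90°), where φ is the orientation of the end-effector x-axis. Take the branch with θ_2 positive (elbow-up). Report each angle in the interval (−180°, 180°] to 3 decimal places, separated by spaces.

79.006 60.001 130.993

wrist centre = target − a_3·(cos φ, sin φ) = (-4.3300, 9.5000)
cos θ_2 = (108.9989−5²−7²)/(2·5·7) = 0.5000; θ_2 = 60.0010° (elbow-up)
β = atan2(9.5000,-4.3300) = 114.5030°; ψ = atan2(6.0622,8.4999) = 35.4970°
θ_1 = β − ψ = 79.0060°
θ_3 = φ − θ_1 − θ_2 = 130.9930° (wrapped to (-180°,180°])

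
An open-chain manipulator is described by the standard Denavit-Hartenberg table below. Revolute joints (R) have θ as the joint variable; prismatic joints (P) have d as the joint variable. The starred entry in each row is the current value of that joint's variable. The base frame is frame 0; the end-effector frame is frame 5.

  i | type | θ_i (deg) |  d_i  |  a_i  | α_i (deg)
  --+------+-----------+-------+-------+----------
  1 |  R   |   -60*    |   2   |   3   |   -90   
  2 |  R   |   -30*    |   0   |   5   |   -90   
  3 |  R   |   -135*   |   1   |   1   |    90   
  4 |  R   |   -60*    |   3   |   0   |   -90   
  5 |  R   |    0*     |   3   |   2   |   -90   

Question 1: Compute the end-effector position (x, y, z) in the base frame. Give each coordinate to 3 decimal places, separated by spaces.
after link 1: o_1 = (1.5000, -2.5981, 2.0000)
after link 2: o_2 = (3.6651, -6.3481, 4.5000)
after link 3: o_3 = (4.2212, -5.8972, 3.2804)
after link 4: o_4 = (1.4656, -5.3669, 2.2198)
after link 5: o_5 = (2.5092, -2.0861, 1.1486)

2.509 -2.086 1.149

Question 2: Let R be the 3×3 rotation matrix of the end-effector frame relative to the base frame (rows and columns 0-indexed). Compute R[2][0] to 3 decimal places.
End-effector x-axis (col 0 of R) = (-0.0634,0.8169,0.5732)
R[2][0] = 0.5732

0.573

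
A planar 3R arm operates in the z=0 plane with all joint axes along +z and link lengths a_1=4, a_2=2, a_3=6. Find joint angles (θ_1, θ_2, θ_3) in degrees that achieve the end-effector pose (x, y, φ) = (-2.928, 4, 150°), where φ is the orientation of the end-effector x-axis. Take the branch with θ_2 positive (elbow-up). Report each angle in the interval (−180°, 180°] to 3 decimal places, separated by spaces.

-0.005 149.993 0.012

wrist centre = target − a_3·(cos φ, sin φ) = (2.2682, 1.0000)
cos θ_2 = (6.1445−4²−2²)/(2·4·2) = -0.8660; θ_2 = 149.9934° (elbow-up)
β = atan2(1.0000,2.2682) = 23.7921°; ψ = atan2(1.0002,2.2681) = 23.7971°
θ_1 = β − ψ = -0.0050°
θ_3 = φ − θ_1 − θ_2 = 0.0116° (wrapped to (-180°,180°])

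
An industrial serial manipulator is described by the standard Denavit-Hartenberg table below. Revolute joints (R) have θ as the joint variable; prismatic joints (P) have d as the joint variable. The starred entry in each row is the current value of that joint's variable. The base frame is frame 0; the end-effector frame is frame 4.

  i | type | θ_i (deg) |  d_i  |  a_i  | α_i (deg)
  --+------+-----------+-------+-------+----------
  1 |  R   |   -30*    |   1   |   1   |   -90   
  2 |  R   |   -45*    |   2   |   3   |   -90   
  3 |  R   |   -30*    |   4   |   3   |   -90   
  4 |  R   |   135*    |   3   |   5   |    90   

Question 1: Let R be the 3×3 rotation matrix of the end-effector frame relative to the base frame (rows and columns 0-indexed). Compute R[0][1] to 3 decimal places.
-0.127

End-effector y-axis (col 1 of R) = (-0.1268,-0.9268,0.3536)
R[0][1] = -0.1268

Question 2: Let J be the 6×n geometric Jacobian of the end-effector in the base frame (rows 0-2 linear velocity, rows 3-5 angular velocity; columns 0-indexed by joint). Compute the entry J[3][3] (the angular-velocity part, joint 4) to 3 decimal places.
axis z_3 = (-0.1268,-0.9268,0.3536); lever o_n−o_3 = (-5.3044,-1.9787,1.3956)
cross product → J_v[:, 3] = (-0.5938,-1.6984,-4.6651)
J_ω[:, 3] = z_3
entry J[3][3] = -0.1268

-0.127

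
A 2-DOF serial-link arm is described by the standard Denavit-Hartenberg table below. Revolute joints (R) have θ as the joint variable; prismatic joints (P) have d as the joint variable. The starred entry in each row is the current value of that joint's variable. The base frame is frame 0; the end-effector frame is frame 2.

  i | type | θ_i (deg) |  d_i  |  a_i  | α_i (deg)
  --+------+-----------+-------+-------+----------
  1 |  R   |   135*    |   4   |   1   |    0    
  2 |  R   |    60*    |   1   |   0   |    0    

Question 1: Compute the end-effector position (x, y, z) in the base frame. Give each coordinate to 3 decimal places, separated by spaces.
-0.707 0.707 5.000

after link 1: o_1 = (-0.7071, 0.7071, 4.0000)
after link 2: o_2 = (-0.7071, 0.7071, 5.0000)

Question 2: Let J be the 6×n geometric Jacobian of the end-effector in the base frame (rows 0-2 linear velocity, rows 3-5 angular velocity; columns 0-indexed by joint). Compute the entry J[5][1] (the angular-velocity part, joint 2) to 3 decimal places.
1.000

axis z_1 = (0.0000,0.0000,1.0000); lever o_n−o_1 = (0.0000,0.0000,1.0000)
cross product → J_v[:, 1] = (0.0000,0.0000,0.0000)
J_ω[:, 1] = z_1
entry J[5][1] = 1.0000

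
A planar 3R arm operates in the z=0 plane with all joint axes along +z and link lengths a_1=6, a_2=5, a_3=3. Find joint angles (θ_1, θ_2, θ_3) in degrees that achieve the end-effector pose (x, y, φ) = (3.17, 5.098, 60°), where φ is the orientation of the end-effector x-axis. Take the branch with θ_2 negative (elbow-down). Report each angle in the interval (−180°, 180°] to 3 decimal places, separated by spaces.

112.515 -150.000 97.485

wrist centre = target − a_3·(cos φ, sin φ) = (1.6700, 2.4999)
cos θ_2 = (9.0385−6²−5²)/(2·6·5) = -0.8660; θ_2 = -149.9999° (elbow-down)
β = atan2(2.4999,1.6700) = 56.2563°; ψ = atan2(-2.5000,1.6699) = -56.2591°
θ_1 = β − ψ = 112.5154°
θ_3 = φ − θ_1 − θ_2 = 97.4845° (wrapped to (-180°,180°])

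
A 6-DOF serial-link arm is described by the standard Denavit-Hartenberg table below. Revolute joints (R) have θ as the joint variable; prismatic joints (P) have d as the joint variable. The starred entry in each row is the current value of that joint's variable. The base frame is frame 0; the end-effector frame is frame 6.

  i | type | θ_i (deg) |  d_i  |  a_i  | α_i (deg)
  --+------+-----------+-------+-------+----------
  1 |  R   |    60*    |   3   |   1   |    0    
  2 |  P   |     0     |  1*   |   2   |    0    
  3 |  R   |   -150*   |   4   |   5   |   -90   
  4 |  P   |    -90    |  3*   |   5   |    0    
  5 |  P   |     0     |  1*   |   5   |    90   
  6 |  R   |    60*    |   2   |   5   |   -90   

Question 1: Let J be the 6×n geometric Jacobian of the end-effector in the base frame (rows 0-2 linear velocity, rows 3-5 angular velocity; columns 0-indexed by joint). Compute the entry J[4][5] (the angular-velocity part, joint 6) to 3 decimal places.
axis z_5 = (0.0000,1.0000,0.0000); lever o_n−o_5 = (4.3301,2.0000,2.5000)
cross product → J_v[:, 5] = (2.5000,-0.0000,-4.3301)
J_ω[:, 5] = z_5
entry J[4][5] = 1.0000

1.000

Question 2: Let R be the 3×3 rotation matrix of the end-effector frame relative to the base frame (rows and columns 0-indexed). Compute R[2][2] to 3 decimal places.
-0.866

End-effector z-axis (col 2 of R) = (0.5000,-0.0000,-0.8660)
R[2][2] = -0.8660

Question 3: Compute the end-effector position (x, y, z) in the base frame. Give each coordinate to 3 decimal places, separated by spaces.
after link 1: o_1 = (0.5000, 0.8660, 3.0000)
after link 2: o_2 = (1.5000, 2.5981, 4.0000)
after link 3: o_3 = (1.5000, -2.4019, 8.0000)
after link 4: o_4 = (4.5000, -2.4019, 13.0000)
after link 5: o_5 = (5.5000, -2.4019, 18.0000)
after link 6: o_6 = (9.8301, -0.4019, 20.5000)

9.830 -0.402 20.500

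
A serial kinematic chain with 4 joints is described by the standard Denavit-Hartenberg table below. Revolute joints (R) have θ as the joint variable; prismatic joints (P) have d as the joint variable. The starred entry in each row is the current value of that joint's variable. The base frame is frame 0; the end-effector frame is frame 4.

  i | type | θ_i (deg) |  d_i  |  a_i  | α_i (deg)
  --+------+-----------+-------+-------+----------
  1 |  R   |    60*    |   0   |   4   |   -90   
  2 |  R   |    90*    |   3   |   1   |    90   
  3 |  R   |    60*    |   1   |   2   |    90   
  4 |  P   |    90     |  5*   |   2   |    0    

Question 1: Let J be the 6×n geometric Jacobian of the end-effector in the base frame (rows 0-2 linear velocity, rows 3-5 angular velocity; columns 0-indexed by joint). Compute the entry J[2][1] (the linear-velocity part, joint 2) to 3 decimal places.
axis z_1 = (-0.8660,0.5000,0.0000); lever o_n−o_1 = (-0.4330,3.7141,-6.3301)
cross product → J_v[:, 1] = (-3.1651,-5.4821,-3.0000)
J_ω[:, 1] = z_1
entry J[2][1] = -3.0000

-3.000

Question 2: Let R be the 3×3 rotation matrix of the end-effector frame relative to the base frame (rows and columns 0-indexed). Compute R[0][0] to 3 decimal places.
End-effector x-axis (col 0 of R) = (0.5000,0.8660,0.0000)
R[0][0] = 0.5000

0.500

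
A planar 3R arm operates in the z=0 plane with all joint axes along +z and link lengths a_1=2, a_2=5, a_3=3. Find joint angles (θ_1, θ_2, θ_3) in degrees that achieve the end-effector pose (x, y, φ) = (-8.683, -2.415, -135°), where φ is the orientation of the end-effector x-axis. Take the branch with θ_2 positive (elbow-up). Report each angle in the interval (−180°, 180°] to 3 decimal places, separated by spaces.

wrist centre = target − a_3·(cos φ, sin φ) = (-6.5617, -0.2937)
cos θ_2 = (43.1419−2²−5²)/(2·2·5) = 0.7071; θ_2 = 45.0010° (elbow-up)
β = atan2(-0.2937,-6.5617) = -177.4373°; ψ = atan2(3.5356,5.5355) = 32.5670°
θ_1 = β − ψ = -210.0044°
θ_3 = φ − θ_1 − θ_2 = 30.0034° (wrapped to (-180°,180°])

149.996 45.001 30.003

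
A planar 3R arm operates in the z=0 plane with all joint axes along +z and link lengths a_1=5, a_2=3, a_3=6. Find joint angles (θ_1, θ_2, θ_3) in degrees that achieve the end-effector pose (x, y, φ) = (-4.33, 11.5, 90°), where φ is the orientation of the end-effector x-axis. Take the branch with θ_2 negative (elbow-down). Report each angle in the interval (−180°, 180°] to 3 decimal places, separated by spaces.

wrist centre = target − a_3·(cos φ, sin φ) = (-4.3300, 5.5000)
cos θ_2 = (48.9989−5²−3²)/(2·5·3) = 0.5000; θ_2 = -60.0024° (elbow-down)
β = atan2(5.5000,-4.3300) = 128.2124°; ψ = atan2(-2.5981,6.4999) = -21.7876°
θ_1 = β − ψ = 150.0000°
θ_3 = φ − θ_1 − θ_2 = 0.0024° (wrapped to (-180°,180°])

150.000 -60.002 0.002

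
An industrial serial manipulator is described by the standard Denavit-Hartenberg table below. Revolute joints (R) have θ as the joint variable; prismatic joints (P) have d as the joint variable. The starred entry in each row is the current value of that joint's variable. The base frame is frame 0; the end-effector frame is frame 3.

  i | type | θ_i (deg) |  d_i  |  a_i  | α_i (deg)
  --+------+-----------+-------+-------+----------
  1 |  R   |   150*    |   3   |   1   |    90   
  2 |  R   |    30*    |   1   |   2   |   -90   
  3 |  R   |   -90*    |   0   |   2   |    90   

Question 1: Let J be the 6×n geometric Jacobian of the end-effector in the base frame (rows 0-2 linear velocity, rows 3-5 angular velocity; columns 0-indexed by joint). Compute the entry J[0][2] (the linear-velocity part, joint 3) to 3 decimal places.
axis z_2 = (0.4330,-0.2500,0.8660); lever o_n−o_2 = (1.0000,1.7321,0.0000)
cross product → J_v[:, 2] = (-1.5000,0.8660,1.0000)
J_ω[:, 2] = z_2
entry J[0][2] = -1.5000

-1.500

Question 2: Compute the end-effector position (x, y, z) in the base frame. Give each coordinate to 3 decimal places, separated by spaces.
-0.866 3.964 4.000

after link 1: o_1 = (-0.8660, 0.5000, 3.0000)
after link 2: o_2 = (-1.8660, 2.2321, 4.0000)
after link 3: o_3 = (-0.8660, 3.9641, 4.0000)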